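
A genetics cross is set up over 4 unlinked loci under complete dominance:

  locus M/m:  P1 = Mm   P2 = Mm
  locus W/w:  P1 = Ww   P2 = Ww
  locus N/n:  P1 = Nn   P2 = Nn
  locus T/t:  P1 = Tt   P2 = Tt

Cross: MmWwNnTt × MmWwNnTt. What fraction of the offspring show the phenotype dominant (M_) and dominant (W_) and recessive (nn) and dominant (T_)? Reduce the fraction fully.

MmWwNnTt gametes: MWNT×1, MWNt×1, MWnT×1, MWnt×1, MwNT×1, MwNt×1, MwnT×1, Mwnt×1, mWNT×1, mWNt×1, mWnT×1, mWnt×1, mwNT×1, mwNt×1, mwnT×1, mwnt×1
MmWwNnTt gametes: MWNT×1, MWNt×1, MWnT×1, MWnt×1, MwNT×1, MwNt×1, MwnT×1, Mwnt×1, mWNT×1, mWNt×1, mWnT×1, mWnt×1, mwNT×1, mwNt×1, mwnT×1, mwnt×1
MmWwNnTt×MmWwNnTt grid (16·16=256): MMWWNNTT=1 MMWWNNTt=2 MMWWNNtt=1 MMWWNnTT=2 MMWWNnTt=4 MMWWNntt=2 MMWWnnTT=1 MMWWnnTt=2 MMWWnntt=1 MMWwNNTT=2 MMWwNNTt=4 MMWwNNtt=2 MMWwNnTT=4 MMWwNnTt=8 MMWwNntt=4 MMWwnnTT=2 MMWwnnTt=4 MMWwnntt=2 MMwwNNTT=1 MMwwNNTt=2 MMwwNNtt=1 MMwwNnTT=2 MMwwNnTt=4 MMwwNntt=2 MMwwnnTT=1 MMwwnnTt=2 MMwwnntt=1 MmWWNNTT=2 MmWWNNTt=4 MmWWNNtt=2 MmWWNnTT=4 MmWWNnTt=8 MmWWNntt=4 MmWWnnTT=2 MmWWnnTt=4 MmWWnntt=2 MmWwNNTT=4 MmWwNNTt=8 MmWwNNtt=4 MmWwNnTT=8 MmWwNnTt=16 MmWwNntt=8 MmWwnnTT=4 MmWwnnTt=8 MmWwnntt=4 MmwwNNTT=2 MmwwNNTt=4 MmwwNNtt=2 MmwwNnTT=4 MmwwNnTt=8 MmwwNntt=4 MmwwnnTT=2 MmwwnnTt=4 Mmwwnntt=2 mmWWNNTT=1 mmWWNNTt=2 mmWWNNtt=1 mmWWNnTT=2 mmWWNnTt=4 mmWWNntt=2 mmWWnnTT=1 mmWWnnTt=2 mmWWnntt=1 mmWwNNTT=2 mmWwNNTt=4 mmWwNNtt=2 mmWwNnTT=4 mmWwNnTt=8 mmWwNntt=4 mmWwnnTT=2 mmWwnnTt=4 mmWwnntt=2 mmwwNNTT=1 mmwwNNTt=2 mmwwNNtt=1 mmwwNnTT=2 mmwwNnTt=4 mmwwNntt=2 mmwwnnTT=1 mmwwnnTt=2 mmwwnntt=1
M_ W_ nn T_ hits 27/256; gcd=1; 27÷1/256÷1 = 27/256

P(M_ W_ nn T_) = 27/256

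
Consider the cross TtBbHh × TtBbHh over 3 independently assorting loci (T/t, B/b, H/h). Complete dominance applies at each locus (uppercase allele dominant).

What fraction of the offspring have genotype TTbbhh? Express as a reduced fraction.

TtBbHh gametes: TBH×1, TBh×1, TbH×1, Tbh×1, tBH×1, tBh×1, tbH×1, tbh×1
TtBbHh gametes: TBH×1, TBh×1, TbH×1, Tbh×1, tBH×1, tBh×1, tbH×1, tbh×1
TtBbHh×TtBbHh grid (8·8=64): TTBBHH=1 TTBBHh=2 TTBBhh=1 TTBbHH=2 TTBbHh=4 TTBbhh=2 TTbbHH=1 TTbbHh=2 TTbbhh=1 TtBBHH=2 TtBBHh=4 TtBBhh=2 TtBbHH=4 TtBbHh=8 TtBbhh=4 TtbbHH=2 TtbbHh=4 Ttbbhh=2 ttBBHH=1 ttBBHh=2 ttBBhh=1 ttBbHH=2 ttBbHh=4 ttBbhh=2 ttbbHH=1 ttbbHh=2 ttbbhh=1
TTbbhh hits 1/64; gcd=1; 1÷1/64÷1 = 1/64

P(TTbbhh) = 1/64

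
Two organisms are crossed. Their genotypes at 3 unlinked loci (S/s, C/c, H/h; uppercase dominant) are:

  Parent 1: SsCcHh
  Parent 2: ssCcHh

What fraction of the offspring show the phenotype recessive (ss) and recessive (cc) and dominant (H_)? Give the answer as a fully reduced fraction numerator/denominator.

P(ss cc H_) = 3/32

SsCcHh gametes: SCH×1, SCh×1, ScH×1, Sch×1, sCH×1, sCh×1, scH×1, sch×1
ssCcHh gametes: sCH×2, sCh×2, scH×2, sch×2
SsCcHh×ssCcHh grid (8·8=64): SsCCHH=2 SsCCHh=4 SsCChh=2 SsCcHH=4 SsCcHh=8 SsCchh=4 SsccHH=2 SsccHh=4 Sscchh=2 ssCCHH=2 ssCCHh=4 ssCChh=2 ssCcHH=4 ssCcHh=8 ssCchh=4 ssccHH=2 ssccHh=4 sscchh=2
ss cc H_ hits 6/64; gcd=2; 6÷2/64÷2 = 3/32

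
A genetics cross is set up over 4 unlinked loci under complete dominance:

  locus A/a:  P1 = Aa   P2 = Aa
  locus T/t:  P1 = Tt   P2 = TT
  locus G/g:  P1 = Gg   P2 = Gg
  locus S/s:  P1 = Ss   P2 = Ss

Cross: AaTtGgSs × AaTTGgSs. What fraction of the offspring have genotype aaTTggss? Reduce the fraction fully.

P(aaTTggss) = 1/128

AaTtGgSs gametes: ATGS×1, ATGs×1, ATgS×1, ATgs×1, AtGS×1, AtGs×1, AtgS×1, Atgs×1, aTGS×1, aTGs×1, aTgS×1, aTgs×1, atGS×1, atGs×1, atgS×1, atgs×1
AaTTGgSs gametes: ATGS×2, ATGs×2, ATgS×2, ATgs×2, aTGS×2, aTGs×2, aTgS×2, aTgs×2
AaTtGgSs×AaTTGgSs grid (16·16=256): AATTGGSS=2 AATTGGSs=4 AATTGGss=2 AATTGgSS=4 AATTGgSs=8 AATTGgss=4 AATTggSS=2 AATTggSs=4 AATTggss=2 AATtGGSS=2 AATtGGSs=4 AATtGGss=2 AATtGgSS=4 AATtGgSs=8 AATtGgss=4 AATtggSS=2 AATtggSs=4 AATtggss=2 AaTTGGSS=4 AaTTGGSs=8 AaTTGGss=4 AaTTGgSS=8 AaTTGgSs=16 AaTTGgss=8 AaTTggSS=4 AaTTggSs=8 AaTTggss=4 AaTtGGSS=4 AaTtGGSs=8 AaTtGGss=4 AaTtGgSS=8 AaTtGgSs=16 AaTtGgss=8 AaTtggSS=4 AaTtggSs=8 AaTtggss=4 aaTTGGSS=2 aaTTGGSs=4 aaTTGGss=2 aaTTGgSS=4 aaTTGgSs=8 aaTTGgss=4 aaTTggSS=2 aaTTggSs=4 aaTTggss=2 aaTtGGSS=2 aaTtGGSs=4 aaTtGGss=2 aaTtGgSS=4 aaTtGgSs=8 aaTtGgss=4 aaTtggSS=2 aaTtggSs=4 aaTtggss=2
aaTTggss hits 2/256; gcd=2; 2÷2/256÷2 = 1/128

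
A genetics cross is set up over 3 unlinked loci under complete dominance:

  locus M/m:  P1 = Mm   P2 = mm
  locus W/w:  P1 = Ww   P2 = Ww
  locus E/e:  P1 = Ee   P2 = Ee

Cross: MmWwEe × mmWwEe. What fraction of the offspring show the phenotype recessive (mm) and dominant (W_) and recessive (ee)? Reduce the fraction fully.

P(mm W_ ee) = 3/32

MmWwEe gametes: MWE×1, MWe×1, MwE×1, Mwe×1, mWE×1, mWe×1, mwE×1, mwe×1
mmWwEe gametes: mWE×2, mWe×2, mwE×2, mwe×2
MmWwEe×mmWwEe grid (8·8=64): MmWWEE=2 MmWWEe=4 MmWWee=2 MmWwEE=4 MmWwEe=8 MmWwee=4 MmwwEE=2 MmwwEe=4 Mmwwee=2 mmWWEE=2 mmWWEe=4 mmWWee=2 mmWwEE=4 mmWwEe=8 mmWwee=4 mmwwEE=2 mmwwEe=4 mmwwee=2
mm W_ ee hits 6/64; gcd=2; 6÷2/64÷2 = 3/32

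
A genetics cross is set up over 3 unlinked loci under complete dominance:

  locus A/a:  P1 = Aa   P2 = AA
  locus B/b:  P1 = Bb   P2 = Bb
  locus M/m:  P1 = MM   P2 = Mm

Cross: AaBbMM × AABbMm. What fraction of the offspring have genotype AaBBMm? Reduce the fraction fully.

AaBbMM gametes: ABM×2, AbM×2, aBM×2, abM×2
AABbMm gametes: ABM×2, ABm×2, AbM×2, Abm×2
AaBbMM×AABbMm grid (8·8=64): AABBMM=4 AABBMm=4 AABbMM=8 AABbMm=8 AAbbMM=4 AAbbMm=4 AaBBMM=4 AaBBMm=4 AaBbMM=8 AaBbMm=8 AabbMM=4 AabbMm=4
AaBBMm hits 4/64; gcd=4; 4÷4/64÷4 = 1/16

P(AaBBMm) = 1/16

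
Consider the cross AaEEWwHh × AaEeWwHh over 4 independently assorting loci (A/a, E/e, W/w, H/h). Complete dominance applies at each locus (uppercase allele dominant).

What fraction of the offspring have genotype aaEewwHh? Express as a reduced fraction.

AaEEWwHh gametes: AEWH×2, AEWh×2, AEwH×2, AEwh×2, aEWH×2, aEWh×2, aEwH×2, aEwh×2
AaEeWwHh gametes: AEWH×1, AEWh×1, AEwH×1, AEwh×1, AeWH×1, AeWh×1, AewH×1, Aewh×1, aEWH×1, aEWh×1, aEwH×1, aEwh×1, aeWH×1, aeWh×1, aewH×1, aewh×1
AaEEWwHh×AaEeWwHh grid (16·16=256): AAEEWWHH=2 AAEEWWHh=4 AAEEWWhh=2 AAEEWwHH=4 AAEEWwHh=8 AAEEWwhh=4 AAEEwwHH=2 AAEEwwHh=4 AAEEwwhh=2 AAEeWWHH=2 AAEeWWHh=4 AAEeWWhh=2 AAEeWwHH=4 AAEeWwHh=8 AAEeWwhh=4 AAEewwHH=2 AAEewwHh=4 AAEewwhh=2 AaEEWWHH=4 AaEEWWHh=8 AaEEWWhh=4 AaEEWwHH=8 AaEEWwHh=16 AaEEWwhh=8 AaEEwwHH=4 AaEEwwHh=8 AaEEwwhh=4 AaEeWWHH=4 AaEeWWHh=8 AaEeWWhh=4 AaEeWwHH=8 AaEeWwHh=16 AaEeWwhh=8 AaEewwHH=4 AaEewwHh=8 AaEewwhh=4 aaEEWWHH=2 aaEEWWHh=4 aaEEWWhh=2 aaEEWwHH=4 aaEEWwHh=8 aaEEWwhh=4 aaEEwwHH=2 aaEEwwHh=4 aaEEwwhh=2 aaEeWWHH=2 aaEeWWHh=4 aaEeWWhh=2 aaEeWwHH=4 aaEeWwHh=8 aaEeWwhh=4 aaEewwHH=2 aaEewwHh=4 aaEewwhh=2
aaEewwHh hits 4/256; gcd=4; 4÷4/256÷4 = 1/64

P(aaEewwHh) = 1/64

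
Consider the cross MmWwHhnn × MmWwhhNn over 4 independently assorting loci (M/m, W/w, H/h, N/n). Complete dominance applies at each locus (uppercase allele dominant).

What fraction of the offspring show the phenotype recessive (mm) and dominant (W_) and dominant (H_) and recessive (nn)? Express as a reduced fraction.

P(mm W_ H_ nn) = 3/64

MmWwHhnn gametes: MWHn×2, MWhn×2, MwHn×2, Mwhn×2, mWHn×2, mWhn×2, mwHn×2, mwhn×2
MmWwhhNn gametes: MWhN×2, MWhn×2, MwhN×2, Mwhn×2, mWhN×2, mWhn×2, mwhN×2, mwhn×2
MmWwHhnn×MmWwhhNn grid (16·16=256): MMWWHhNn=4 MMWWHhnn=4 MMWWhhNn=4 MMWWhhnn=4 MMWwHhNn=8 MMWwHhnn=8 MMWwhhNn=8 MMWwhhnn=8 MMwwHhNn=4 MMwwHhnn=4 MMwwhhNn=4 MMwwhhnn=4 MmWWHhNn=8 MmWWHhnn=8 MmWWhhNn=8 MmWWhhnn=8 MmWwHhNn=16 MmWwHhnn=16 MmWwhhNn=16 MmWwhhnn=16 MmwwHhNn=8 MmwwHhnn=8 MmwwhhNn=8 Mmwwhhnn=8 mmWWHhNn=4 mmWWHhnn=4 mmWWhhNn=4 mmWWhhnn=4 mmWwHhNn=8 mmWwHhnn=8 mmWwhhNn=8 mmWwhhnn=8 mmwwHhNn=4 mmwwHhnn=4 mmwwhhNn=4 mmwwhhnn=4
mm W_ H_ nn hits 12/256; gcd=4; 12÷4/256÷4 = 3/64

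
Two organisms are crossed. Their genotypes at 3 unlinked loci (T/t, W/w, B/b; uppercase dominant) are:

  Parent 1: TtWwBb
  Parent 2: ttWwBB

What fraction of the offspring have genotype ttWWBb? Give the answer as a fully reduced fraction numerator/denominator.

TtWwBb gametes: TWB×1, TWb×1, TwB×1, Twb×1, tWB×1, tWb×1, twB×1, twb×1
ttWwBB gametes: tWB×4, twB×4
TtWwBb×ttWwBB grid (8·8=64): TtWWBB=4 TtWWBb=4 TtWwBB=8 TtWwBb=8 TtwwBB=4 TtwwBb=4 ttWWBB=4 ttWWBb=4 ttWwBB=8 ttWwBb=8 ttwwBB=4 ttwwBb=4
ttWWBb hits 4/64; gcd=4; 4÷4/64÷4 = 1/16

P(ttWWBb) = 1/16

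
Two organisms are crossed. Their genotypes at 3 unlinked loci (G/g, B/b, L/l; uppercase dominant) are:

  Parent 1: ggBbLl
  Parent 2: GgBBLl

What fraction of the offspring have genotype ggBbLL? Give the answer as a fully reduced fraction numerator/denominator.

P(ggBbLL) = 1/16

ggBbLl gametes: gBL×2, gBl×2, gbL×2, gbl×2
GgBBLl gametes: GBL×2, GBl×2, gBL×2, gBl×2
ggBbLl×GgBBLl grid (8·8=64): GgBBLL=4 GgBBLl=8 GgBBll=4 GgBbLL=4 GgBbLl=8 GgBbll=4 ggBBLL=4 ggBBLl=8 ggBBll=4 ggBbLL=4 ggBbLl=8 ggBbll=4
ggBbLL hits 4/64; gcd=4; 4÷4/64÷4 = 1/16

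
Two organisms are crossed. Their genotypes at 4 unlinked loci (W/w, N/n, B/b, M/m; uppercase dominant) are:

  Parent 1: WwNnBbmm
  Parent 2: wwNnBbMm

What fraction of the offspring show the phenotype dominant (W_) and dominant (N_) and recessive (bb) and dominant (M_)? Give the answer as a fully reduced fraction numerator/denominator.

P(W_ N_ bb M_) = 3/64

WwNnBbmm gametes: WNBm×2, WNbm×2, WnBm×2, Wnbm×2, wNBm×2, wNbm×2, wnBm×2, wnbm×2
wwNnBbMm gametes: wNBM×2, wNBm×2, wNbM×2, wNbm×2, wnBM×2, wnBm×2, wnbM×2, wnbm×2
WwNnBbmm×wwNnBbMm grid (16·16=256): WwNNBBMm=4 WwNNBBmm=4 WwNNBbMm=8 WwNNBbmm=8 WwNNbbMm=4 WwNNbbmm=4 WwNnBBMm=8 WwNnBBmm=8 WwNnBbMm=16 WwNnBbmm=16 WwNnbbMm=8 WwNnbbmm=8 WwnnBBMm=4 WwnnBBmm=4 WwnnBbMm=8 WwnnBbmm=8 WwnnbbMm=4 Wwnnbbmm=4 wwNNBBMm=4 wwNNBBmm=4 wwNNBbMm=8 wwNNBbmm=8 wwNNbbMm=4 wwNNbbmm=4 wwNnBBMm=8 wwNnBBmm=8 wwNnBbMm=16 wwNnBbmm=16 wwNnbbMm=8 wwNnbbmm=8 wwnnBBMm=4 wwnnBBmm=4 wwnnBbMm=8 wwnnBbmm=8 wwnnbbMm=4 wwnnbbmm=4
W_ N_ bb M_ hits 12/256; gcd=4; 12÷4/256÷4 = 3/64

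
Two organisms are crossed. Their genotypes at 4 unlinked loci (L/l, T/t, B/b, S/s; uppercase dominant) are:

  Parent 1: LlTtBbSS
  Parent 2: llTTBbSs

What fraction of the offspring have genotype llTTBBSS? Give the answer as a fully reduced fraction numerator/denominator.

LlTtBbSS gametes: LTBS×2, LTbS×2, LtBS×2, LtbS×2, lTBS×2, lTbS×2, ltBS×2, ltbS×2
llTTBbSs gametes: lTBS×4, lTBs×4, lTbS×4, lTbs×4
LlTtBbSS×llTTBbSs grid (16·16=256): LlTTBBSS=8 LlTTBBSs=8 LlTTBbSS=16 LlTTBbSs=16 LlTTbbSS=8 LlTTbbSs=8 LlTtBBSS=8 LlTtBBSs=8 LlTtBbSS=16 LlTtBbSs=16 LlTtbbSS=8 LlTtbbSs=8 llTTBBSS=8 llTTBBSs=8 llTTBbSS=16 llTTBbSs=16 llTTbbSS=8 llTTbbSs=8 llTtBBSS=8 llTtBBSs=8 llTtBbSS=16 llTtBbSs=16 llTtbbSS=8 llTtbbSs=8
llTTBBSS hits 8/256; gcd=8; 8÷8/256÷8 = 1/32

P(llTTBBSS) = 1/32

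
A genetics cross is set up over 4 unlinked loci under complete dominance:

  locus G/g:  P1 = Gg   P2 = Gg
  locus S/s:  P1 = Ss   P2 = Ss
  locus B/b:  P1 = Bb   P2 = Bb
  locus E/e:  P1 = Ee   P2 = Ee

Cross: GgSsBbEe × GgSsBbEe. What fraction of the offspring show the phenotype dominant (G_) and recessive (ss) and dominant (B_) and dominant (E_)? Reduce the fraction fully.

P(G_ ss B_ E_) = 27/256

GgSsBbEe gametes: GSBE×1, GSBe×1, GSbE×1, GSbe×1, GsBE×1, GsBe×1, GsbE×1, Gsbe×1, gSBE×1, gSBe×1, gSbE×1, gSbe×1, gsBE×1, gsBe×1, gsbE×1, gsbe×1
GgSsBbEe gametes: GSBE×1, GSBe×1, GSbE×1, GSbe×1, GsBE×1, GsBe×1, GsbE×1, Gsbe×1, gSBE×1, gSBe×1, gSbE×1, gSbe×1, gsBE×1, gsBe×1, gsbE×1, gsbe×1
GgSsBbEe×GgSsBbEe grid (16·16=256): GGSSBBEE=1 GGSSBBEe=2 GGSSBBee=1 GGSSBbEE=2 GGSSBbEe=4 GGSSBbee=2 GGSSbbEE=1 GGSSbbEe=2 GGSSbbee=1 GGSsBBEE=2 GGSsBBEe=4 GGSsBBee=2 GGSsBbEE=4 GGSsBbEe=8 GGSsBbee=4 GGSsbbEE=2 GGSsbbEe=4 GGSsbbee=2 GGssBBEE=1 GGssBBEe=2 GGssBBee=1 GGssBbEE=2 GGssBbEe=4 GGssBbee=2 GGssbbEE=1 GGssbbEe=2 GGssbbee=1 GgSSBBEE=2 GgSSBBEe=4 GgSSBBee=2 GgSSBbEE=4 GgSSBbEe=8 GgSSBbee=4 GgSSbbEE=2 GgSSbbEe=4 GgSSbbee=2 GgSsBBEE=4 GgSsBBEe=8 GgSsBBee=4 GgSsBbEE=8 GgSsBbEe=16 GgSsBbee=8 GgSsbbEE=4 GgSsbbEe=8 GgSsbbee=4 GgssBBEE=2 GgssBBEe=4 GgssBBee=2 GgssBbEE=4 GgssBbEe=8 GgssBbee=4 GgssbbEE=2 GgssbbEe=4 Ggssbbee=2 ggSSBBEE=1 ggSSBBEe=2 ggSSBBee=1 ggSSBbEE=2 ggSSBbEe=4 ggSSBbee=2 ggSSbbEE=1 ggSSbbEe=2 ggSSbbee=1 ggSsBBEE=2 ggSsBBEe=4 ggSsBBee=2 ggSsBbEE=4 ggSsBbEe=8 ggSsBbee=4 ggSsbbEE=2 ggSsbbEe=4 ggSsbbee=2 ggssBBEE=1 ggssBBEe=2 ggssBBee=1 ggssBbEE=2 ggssBbEe=4 ggssBbee=2 ggssbbEE=1 ggssbbEe=2 ggssbbee=1
G_ ss B_ E_ hits 27/256; gcd=1; 27÷1/256÷1 = 27/256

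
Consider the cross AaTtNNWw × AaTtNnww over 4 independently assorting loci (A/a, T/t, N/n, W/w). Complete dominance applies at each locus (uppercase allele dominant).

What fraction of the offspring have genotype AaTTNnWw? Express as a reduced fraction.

AaTtNNWw gametes: ATNW×2, ATNw×2, AtNW×2, AtNw×2, aTNW×2, aTNw×2, atNW×2, atNw×2
AaTtNnww gametes: ATNw×2, ATnw×2, AtNw×2, Atnw×2, aTNw×2, aTnw×2, atNw×2, atnw×2
AaTtNNWw×AaTtNnww grid (16·16=256): AATTNNWw=4 AATTNNww=4 AATTNnWw=4 AATTNnww=4 AATtNNWw=8 AATtNNww=8 AATtNnWw=8 AATtNnww=8 AAttNNWw=4 AAttNNww=4 AAttNnWw=4 AAttNnww=4 AaTTNNWw=8 AaTTNNww=8 AaTTNnWw=8 AaTTNnww=8 AaTtNNWw=16 AaTtNNww=16 AaTtNnWw=16 AaTtNnww=16 AattNNWw=8 AattNNww=8 AattNnWw=8 AattNnww=8 aaTTNNWw=4 aaTTNNww=4 aaTTNnWw=4 aaTTNnww=4 aaTtNNWw=8 aaTtNNww=8 aaTtNnWw=8 aaTtNnww=8 aattNNWw=4 aattNNww=4 aattNnWw=4 aattNnww=4
AaTTNnWw hits 8/256; gcd=8; 8÷8/256÷8 = 1/32

P(AaTTNnWw) = 1/32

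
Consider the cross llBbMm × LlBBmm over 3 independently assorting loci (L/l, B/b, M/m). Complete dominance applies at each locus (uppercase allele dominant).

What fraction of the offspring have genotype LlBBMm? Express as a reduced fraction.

llBbMm gametes: lBM×2, lBm×2, lbM×2, lbm×2
LlBBmm gametes: LBm×4, lBm×4
llBbMm×LlBBmm grid (8·8=64): LlBBMm=8 LlBBmm=8 LlBbMm=8 LlBbmm=8 llBBMm=8 llBBmm=8 llBbMm=8 llBbmm=8
LlBBMm hits 8/64; gcd=8; 8÷8/64÷8 = 1/8

P(LlBBMm) = 1/8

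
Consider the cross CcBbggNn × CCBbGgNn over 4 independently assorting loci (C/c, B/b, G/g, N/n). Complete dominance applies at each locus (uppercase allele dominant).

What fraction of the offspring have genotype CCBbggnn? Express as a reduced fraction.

CcBbggNn gametes: CBgN×2, CBgn×2, CbgN×2, Cbgn×2, cBgN×2, cBgn×2, cbgN×2, cbgn×2
CCBbGgNn gametes: CBGN×2, CBGn×2, CBgN×2, CBgn×2, CbGN×2, CbGn×2, CbgN×2, Cbgn×2
CcBbggNn×CCBbGgNn grid (16·16=256): CCBBGgNN=4 CCBBGgNn=8 CCBBGgnn=4 CCBBggNN=4 CCBBggNn=8 CCBBggnn=4 CCBbGgNN=8 CCBbGgNn=16 CCBbGgnn=8 CCBbggNN=8 CCBbggNn=16 CCBbggnn=8 CCbbGgNN=4 CCbbGgNn=8 CCbbGgnn=4 CCbbggNN=4 CCbbggNn=8 CCbbggnn=4 CcBBGgNN=4 CcBBGgNn=8 CcBBGgnn=4 CcBBggNN=4 CcBBggNn=8 CcBBggnn=4 CcBbGgNN=8 CcBbGgNn=16 CcBbGgnn=8 CcBbggNN=8 CcBbggNn=16 CcBbggnn=8 CcbbGgNN=4 CcbbGgNn=8 CcbbGgnn=4 CcbbggNN=4 CcbbggNn=8 Ccbbggnn=4
CCBbggnn hits 8/256; gcd=8; 8÷8/256÷8 = 1/32

P(CCBbggnn) = 1/32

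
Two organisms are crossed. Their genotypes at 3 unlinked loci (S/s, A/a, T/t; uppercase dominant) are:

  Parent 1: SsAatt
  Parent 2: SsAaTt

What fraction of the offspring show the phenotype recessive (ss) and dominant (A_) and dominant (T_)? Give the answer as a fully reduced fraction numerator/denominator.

P(ss A_ T_) = 3/32

SsAatt gametes: SAt×2, Sat×2, sAt×2, sat×2
SsAaTt gametes: SAT×1, SAt×1, SaT×1, Sat×1, sAT×1, sAt×1, saT×1, sat×1
SsAatt×SsAaTt grid (8·8=64): SSAATt=2 SSAAtt=2 SSAaTt=4 SSAatt=4 SSaaTt=2 SSaatt=2 SsAATt=4 SsAAtt=4 SsAaTt=8 SsAatt=8 SsaaTt=4 Ssaatt=4 ssAATt=2 ssAAtt=2 ssAaTt=4 ssAatt=4 ssaaTt=2 ssaatt=2
ss A_ T_ hits 6/64; gcd=2; 6÷2/64÷2 = 3/32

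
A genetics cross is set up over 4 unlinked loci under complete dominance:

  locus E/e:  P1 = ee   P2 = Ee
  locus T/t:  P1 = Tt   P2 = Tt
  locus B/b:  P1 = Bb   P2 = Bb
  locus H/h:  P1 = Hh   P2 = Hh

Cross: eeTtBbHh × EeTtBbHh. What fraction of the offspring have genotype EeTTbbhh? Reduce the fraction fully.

P(EeTTbbhh) = 1/128

eeTtBbHh gametes: eTBH×2, eTBh×2, eTbH×2, eTbh×2, etBH×2, etBh×2, etbH×2, etbh×2
EeTtBbHh gametes: ETBH×1, ETBh×1, ETbH×1, ETbh×1, EtBH×1, EtBh×1, EtbH×1, Etbh×1, eTBH×1, eTBh×1, eTbH×1, eTbh×1, etBH×1, etBh×1, etbH×1, etbh×1
eeTtBbHh×EeTtBbHh grid (16·16=256): EeTTBBHH=2 EeTTBBHh=4 EeTTBBhh=2 EeTTBbHH=4 EeTTBbHh=8 EeTTBbhh=4 EeTTbbHH=2 EeTTbbHh=4 EeTTbbhh=2 EeTtBBHH=4 EeTtBBHh=8 EeTtBBhh=4 EeTtBbHH=8 EeTtBbHh=16 EeTtBbhh=8 EeTtbbHH=4 EeTtbbHh=8 EeTtbbhh=4 EettBBHH=2 EettBBHh=4 EettBBhh=2 EettBbHH=4 EettBbHh=8 EettBbhh=4 EettbbHH=2 EettbbHh=4 Eettbbhh=2 eeTTBBHH=2 eeTTBBHh=4 eeTTBBhh=2 eeTTBbHH=4 eeTTBbHh=8 eeTTBbhh=4 eeTTbbHH=2 eeTTbbHh=4 eeTTbbhh=2 eeTtBBHH=4 eeTtBBHh=8 eeTtBBhh=4 eeTtBbHH=8 eeTtBbHh=16 eeTtBbhh=8 eeTtbbHH=4 eeTtbbHh=8 eeTtbbhh=4 eettBBHH=2 eettBBHh=4 eettBBhh=2 eettBbHH=4 eettBbHh=8 eettBbhh=4 eettbbHH=2 eettbbHh=4 eettbbhh=2
EeTTbbhh hits 2/256; gcd=2; 2÷2/256÷2 = 1/128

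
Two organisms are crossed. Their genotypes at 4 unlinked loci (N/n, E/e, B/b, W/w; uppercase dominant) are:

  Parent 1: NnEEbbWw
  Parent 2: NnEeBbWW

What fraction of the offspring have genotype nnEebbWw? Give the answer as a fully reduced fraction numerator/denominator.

P(nnEebbWw) = 1/32

NnEEbbWw gametes: NEbW×4, NEbw×4, nEbW×4, nEbw×4
NnEeBbWW gametes: NEBW×2, NEbW×2, NeBW×2, NebW×2, nEBW×2, nEbW×2, neBW×2, nebW×2
NnEEbbWw×NnEeBbWW grid (16·16=256): NNEEBbWW=8 NNEEBbWw=8 NNEEbbWW=8 NNEEbbWw=8 NNEeBbWW=8 NNEeBbWw=8 NNEebbWW=8 NNEebbWw=8 NnEEBbWW=16 NnEEBbWw=16 NnEEbbWW=16 NnEEbbWw=16 NnEeBbWW=16 NnEeBbWw=16 NnEebbWW=16 NnEebbWw=16 nnEEBbWW=8 nnEEBbWw=8 nnEEbbWW=8 nnEEbbWw=8 nnEeBbWW=8 nnEeBbWw=8 nnEebbWW=8 nnEebbWw=8
nnEebbWw hits 8/256; gcd=8; 8÷8/256÷8 = 1/32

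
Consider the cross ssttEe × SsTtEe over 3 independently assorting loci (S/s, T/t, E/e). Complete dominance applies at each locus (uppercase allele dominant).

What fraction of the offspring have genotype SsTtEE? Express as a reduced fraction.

P(SsTtEE) = 1/16

ssttEe gametes: stE×4, ste×4
SsTtEe gametes: STE×1, STe×1, StE×1, Ste×1, sTE×1, sTe×1, stE×1, ste×1
ssttEe×SsTtEe grid (8·8=64): SsTtEE=4 SsTtEe=8 SsTtee=4 SsttEE=4 SsttEe=8 Ssttee=4 ssTtEE=4 ssTtEe=8 ssTtee=4 ssttEE=4 ssttEe=8 ssttee=4
SsTtEE hits 4/64; gcd=4; 4÷4/64÷4 = 1/16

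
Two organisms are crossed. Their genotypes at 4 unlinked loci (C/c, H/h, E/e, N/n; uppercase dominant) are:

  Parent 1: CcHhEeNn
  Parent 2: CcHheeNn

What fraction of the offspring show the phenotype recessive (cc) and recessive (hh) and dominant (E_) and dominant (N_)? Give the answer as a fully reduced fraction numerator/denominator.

P(cc hh E_ N_) = 3/128

CcHhEeNn gametes: CHEN×1, CHEn×1, CHeN×1, CHen×1, ChEN×1, ChEn×1, CheN×1, Chen×1, cHEN×1, cHEn×1, cHeN×1, cHen×1, chEN×1, chEn×1, cheN×1, chen×1
CcHheeNn gametes: CHeN×2, CHen×2, CheN×2, Chen×2, cHeN×2, cHen×2, cheN×2, chen×2
CcHhEeNn×CcHheeNn grid (16·16=256): CCHHEeNN=2 CCHHEeNn=4 CCHHEenn=2 CCHHeeNN=2 CCHHeeNn=4 CCHHeenn=2 CCHhEeNN=4 CCHhEeNn=8 CCHhEenn=4 CCHheeNN=4 CCHheeNn=8 CCHheenn=4 CChhEeNN=2 CChhEeNn=4 CChhEenn=2 CChheeNN=2 CChheeNn=4 CChheenn=2 CcHHEeNN=4 CcHHEeNn=8 CcHHEenn=4 CcHHeeNN=4 CcHHeeNn=8 CcHHeenn=4 CcHhEeNN=8 CcHhEeNn=16 CcHhEenn=8 CcHheeNN=8 CcHheeNn=16 CcHheenn=8 CchhEeNN=4 CchhEeNn=8 CchhEenn=4 CchheeNN=4 CchheeNn=8 Cchheenn=4 ccHHEeNN=2 ccHHEeNn=4 ccHHEenn=2 ccHHeeNN=2 ccHHeeNn=4 ccHHeenn=2 ccHhEeNN=4 ccHhEeNn=8 ccHhEenn=4 ccHheeNN=4 ccHheeNn=8 ccHheenn=4 cchhEeNN=2 cchhEeNn=4 cchhEenn=2 cchheeNN=2 cchheeNn=4 cchheenn=2
cc hh E_ N_ hits 6/256; gcd=2; 6÷2/256÷2 = 3/128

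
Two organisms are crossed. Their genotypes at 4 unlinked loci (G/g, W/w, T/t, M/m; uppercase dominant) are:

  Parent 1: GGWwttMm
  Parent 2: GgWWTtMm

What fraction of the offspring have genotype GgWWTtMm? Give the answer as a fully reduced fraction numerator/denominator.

GGWwttMm gametes: GWtM×4, GWtm×4, GwtM×4, Gwtm×4
GgWWTtMm gametes: GWTM×2, GWTm×2, GWtM×2, GWtm×2, gWTM×2, gWTm×2, gWtM×2, gWtm×2
GGWwttMm×GgWWTtMm grid (16·16=256): GGWWTtMM=8 GGWWTtMm=16 GGWWTtmm=8 GGWWttMM=8 GGWWttMm=16 GGWWttmm=8 GGWwTtMM=8 GGWwTtMm=16 GGWwTtmm=8 GGWwttMM=8 GGWwttMm=16 GGWwttmm=8 GgWWTtMM=8 GgWWTtMm=16 GgWWTtmm=8 GgWWttMM=8 GgWWttMm=16 GgWWttmm=8 GgWwTtMM=8 GgWwTtMm=16 GgWwTtmm=8 GgWwttMM=8 GgWwttMm=16 GgWwttmm=8
GgWWTtMm hits 16/256; gcd=16; 16÷16/256÷16 = 1/16

P(GgWWTtMm) = 1/16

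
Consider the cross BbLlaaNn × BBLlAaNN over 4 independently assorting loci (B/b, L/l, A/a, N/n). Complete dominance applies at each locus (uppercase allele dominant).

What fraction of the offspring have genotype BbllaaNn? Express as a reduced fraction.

BbLlaaNn gametes: BLaN×2, BLan×2, BlaN×2, Blan×2, bLaN×2, bLan×2, blaN×2, blan×2
BBLlAaNN gametes: BLAN×4, BLaN×4, BlAN×4, BlaN×4
BbLlaaNn×BBLlAaNN grid (16·16=256): BBLLAaNN=8 BBLLAaNn=8 BBLLaaNN=8 BBLLaaNn=8 BBLlAaNN=16 BBLlAaNn=16 BBLlaaNN=16 BBLlaaNn=16 BBllAaNN=8 BBllAaNn=8 BBllaaNN=8 BBllaaNn=8 BbLLAaNN=8 BbLLAaNn=8 BbLLaaNN=8 BbLLaaNn=8 BbLlAaNN=16 BbLlAaNn=16 BbLlaaNN=16 BbLlaaNn=16 BbllAaNN=8 BbllAaNn=8 BbllaaNN=8 BbllaaNn=8
BbllaaNn hits 8/256; gcd=8; 8÷8/256÷8 = 1/32

P(BbllaaNn) = 1/32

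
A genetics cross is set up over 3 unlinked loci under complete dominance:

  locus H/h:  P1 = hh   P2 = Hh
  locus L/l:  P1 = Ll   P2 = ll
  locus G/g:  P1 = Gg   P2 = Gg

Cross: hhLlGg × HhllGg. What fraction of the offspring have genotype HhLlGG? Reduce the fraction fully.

P(HhLlGG) = 1/16

hhLlGg gametes: hLG×2, hLg×2, hlG×2, hlg×2
HhllGg gametes: HlG×2, Hlg×2, hlG×2, hlg×2
hhLlGg×HhllGg grid (8·8=64): HhLlGG=4 HhLlGg=8 HhLlgg=4 HhllGG=4 HhllGg=8 Hhllgg=4 hhLlGG=4 hhLlGg=8 hhLlgg=4 hhllGG=4 hhllGg=8 hhllgg=4
HhLlGG hits 4/64; gcd=4; 4÷4/64÷4 = 1/16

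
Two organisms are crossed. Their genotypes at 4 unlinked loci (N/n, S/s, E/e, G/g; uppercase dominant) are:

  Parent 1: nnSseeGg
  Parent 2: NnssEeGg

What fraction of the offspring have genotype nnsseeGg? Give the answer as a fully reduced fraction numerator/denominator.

nnSseeGg gametes: nSeG×4, nSeg×4, nseG×4, nseg×4
NnssEeGg gametes: NsEG×2, NsEg×2, NseG×2, Nseg×2, nsEG×2, nsEg×2, nseG×2, nseg×2
nnSseeGg×NnssEeGg grid (16·16=256): NnSsEeGG=8 NnSsEeGg=16 NnSsEegg=8 NnSseeGG=8 NnSseeGg=16 NnSseegg=8 NnssEeGG=8 NnssEeGg=16 NnssEegg=8 NnsseeGG=8 NnsseeGg=16 Nnsseegg=8 nnSsEeGG=8 nnSsEeGg=16 nnSsEegg=8 nnSseeGG=8 nnSseeGg=16 nnSseegg=8 nnssEeGG=8 nnssEeGg=16 nnssEegg=8 nnsseeGG=8 nnsseeGg=16 nnsseegg=8
nnsseeGg hits 16/256; gcd=16; 16÷16/256÷16 = 1/16

P(nnsseeGg) = 1/16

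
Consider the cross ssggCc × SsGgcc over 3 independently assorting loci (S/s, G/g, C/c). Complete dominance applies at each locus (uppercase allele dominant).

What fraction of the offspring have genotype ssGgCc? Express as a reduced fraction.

ssggCc gametes: sgC×4, sgc×4
SsGgcc gametes: SGc×2, Sgc×2, sGc×2, sgc×2
ssggCc×SsGgcc grid (8·8=64): SsGgCc=8 SsGgcc=8 SsggCc=8 Ssggcc=8 ssGgCc=8 ssGgcc=8 ssggCc=8 ssggcc=8
ssGgCc hits 8/64; gcd=8; 8÷8/64÷8 = 1/8

P(ssGgCc) = 1/8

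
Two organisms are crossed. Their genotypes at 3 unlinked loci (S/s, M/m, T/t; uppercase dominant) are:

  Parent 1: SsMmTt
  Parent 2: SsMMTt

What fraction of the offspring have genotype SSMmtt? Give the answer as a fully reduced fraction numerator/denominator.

P(SSMmtt) = 1/32

SsMmTt gametes: SMT×1, SMt×1, SmT×1, Smt×1, sMT×1, sMt×1, smT×1, smt×1
SsMMTt gametes: SMT×2, SMt×2, sMT×2, sMt×2
SsMmTt×SsMMTt grid (8·8=64): SSMMTT=2 SSMMTt=4 SSMMtt=2 SSMmTT=2 SSMmTt=4 SSMmtt=2 SsMMTT=4 SsMMTt=8 SsMMtt=4 SsMmTT=4 SsMmTt=8 SsMmtt=4 ssMMTT=2 ssMMTt=4 ssMMtt=2 ssMmTT=2 ssMmTt=4 ssMmtt=2
SSMmtt hits 2/64; gcd=2; 2÷2/64÷2 = 1/32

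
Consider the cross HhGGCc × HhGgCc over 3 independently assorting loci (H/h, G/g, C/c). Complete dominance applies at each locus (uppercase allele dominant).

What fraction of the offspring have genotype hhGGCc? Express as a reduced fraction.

P(hhGGCc) = 1/16

HhGGCc gametes: HGC×2, HGc×2, hGC×2, hGc×2
HhGgCc gametes: HGC×1, HGc×1, HgC×1, Hgc×1, hGC×1, hGc×1, hgC×1, hgc×1
HhGGCc×HhGgCc grid (8·8=64): HHGGCC=2 HHGGCc=4 HHGGcc=2 HHGgCC=2 HHGgCc=4 HHGgcc=2 HhGGCC=4 HhGGCc=8 HhGGcc=4 HhGgCC=4 HhGgCc=8 HhGgcc=4 hhGGCC=2 hhGGCc=4 hhGGcc=2 hhGgCC=2 hhGgCc=4 hhGgcc=2
hhGGCc hits 4/64; gcd=4; 4÷4/64÷4 = 1/16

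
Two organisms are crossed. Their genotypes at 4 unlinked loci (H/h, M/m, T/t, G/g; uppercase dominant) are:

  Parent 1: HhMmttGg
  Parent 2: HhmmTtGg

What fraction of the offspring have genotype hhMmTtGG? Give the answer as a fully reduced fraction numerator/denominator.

P(hhMmTtGG) = 1/64

HhMmttGg gametes: HMtG×2, HMtg×2, HmtG×2, Hmtg×2, hMtG×2, hMtg×2, hmtG×2, hmtg×2
HhmmTtGg gametes: HmTG×2, HmTg×2, HmtG×2, Hmtg×2, hmTG×2, hmTg×2, hmtG×2, hmtg×2
HhMmttGg×HhmmTtGg grid (16·16=256): HHMmTtGG=4 HHMmTtGg=8 HHMmTtgg=4 HHMmttGG=4 HHMmttGg=8 HHMmttgg=4 HHmmTtGG=4 HHmmTtGg=8 HHmmTtgg=4 HHmmttGG=4 HHmmttGg=8 HHmmttgg=4 HhMmTtGG=8 HhMmTtGg=16 HhMmTtgg=8 HhMmttGG=8 HhMmttGg=16 HhMmttgg=8 HhmmTtGG=8 HhmmTtGg=16 HhmmTtgg=8 HhmmttGG=8 HhmmttGg=16 Hhmmttgg=8 hhMmTtGG=4 hhMmTtGg=8 hhMmTtgg=4 hhMmttGG=4 hhMmttGg=8 hhMmttgg=4 hhmmTtGG=4 hhmmTtGg=8 hhmmTtgg=4 hhmmttGG=4 hhmmttGg=8 hhmmttgg=4
hhMmTtGG hits 4/256; gcd=4; 4÷4/256÷4 = 1/64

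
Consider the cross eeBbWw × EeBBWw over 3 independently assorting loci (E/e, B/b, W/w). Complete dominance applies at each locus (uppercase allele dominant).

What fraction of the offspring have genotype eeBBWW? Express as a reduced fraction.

eeBbWw gametes: eBW×2, eBw×2, ebW×2, ebw×2
EeBBWw gametes: EBW×2, EBw×2, eBW×2, eBw×2
eeBbWw×EeBBWw grid (8·8=64): EeBBWW=4 EeBBWw=8 EeBBww=4 EeBbWW=4 EeBbWw=8 EeBbww=4 eeBBWW=4 eeBBWw=8 eeBBww=4 eeBbWW=4 eeBbWw=8 eeBbww=4
eeBBWW hits 4/64; gcd=4; 4÷4/64÷4 = 1/16

P(eeBBWW) = 1/16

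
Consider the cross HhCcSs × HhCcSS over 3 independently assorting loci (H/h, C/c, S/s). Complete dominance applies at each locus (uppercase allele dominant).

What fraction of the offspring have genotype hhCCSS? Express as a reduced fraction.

HhCcSs gametes: HCS×1, HCs×1, HcS×1, Hcs×1, hCS×1, hCs×1, hcS×1, hcs×1
HhCcSS gametes: HCS×2, HcS×2, hCS×2, hcS×2
HhCcSs×HhCcSS grid (8·8=64): HHCCSS=2 HHCCSs=2 HHCcSS=4 HHCcSs=4 HHccSS=2 HHccSs=2 HhCCSS=4 HhCCSs=4 HhCcSS=8 HhCcSs=8 HhccSS=4 HhccSs=4 hhCCSS=2 hhCCSs=2 hhCcSS=4 hhCcSs=4 hhccSS=2 hhccSs=2
hhCCSS hits 2/64; gcd=2; 2÷2/64÷2 = 1/32

P(hhCCSS) = 1/32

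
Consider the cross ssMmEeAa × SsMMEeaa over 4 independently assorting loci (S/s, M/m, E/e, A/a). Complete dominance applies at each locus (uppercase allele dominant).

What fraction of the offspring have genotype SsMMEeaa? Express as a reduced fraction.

P(SsMMEeaa) = 1/16

ssMmEeAa gametes: sMEA×2, sMEa×2, sMeA×2, sMea×2, smEA×2, smEa×2, smeA×2, smea×2
SsMMEeaa gametes: SMEa×4, SMea×4, sMEa×4, sMea×4
ssMmEeAa×SsMMEeaa grid (16·16=256): SsMMEEAa=8 SsMMEEaa=8 SsMMEeAa=16 SsMMEeaa=16 SsMMeeAa=8 SsMMeeaa=8 SsMmEEAa=8 SsMmEEaa=8 SsMmEeAa=16 SsMmEeaa=16 SsMmeeAa=8 SsMmeeaa=8 ssMMEEAa=8 ssMMEEaa=8 ssMMEeAa=16 ssMMEeaa=16 ssMMeeAa=8 ssMMeeaa=8 ssMmEEAa=8 ssMmEEaa=8 ssMmEeAa=16 ssMmEeaa=16 ssMmeeAa=8 ssMmeeaa=8
SsMMEeaa hits 16/256; gcd=16; 16÷16/256÷16 = 1/16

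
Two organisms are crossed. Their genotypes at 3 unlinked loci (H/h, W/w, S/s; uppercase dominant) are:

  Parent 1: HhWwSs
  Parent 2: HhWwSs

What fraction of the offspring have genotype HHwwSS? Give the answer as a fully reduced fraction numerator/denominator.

HhWwSs gametes: HWS×1, HWs×1, HwS×1, Hws×1, hWS×1, hWs×1, hwS×1, hws×1
HhWwSs gametes: HWS×1, HWs×1, HwS×1, Hws×1, hWS×1, hWs×1, hwS×1, hws×1
HhWwSs×HhWwSs grid (8·8=64): HHWWSS=1 HHWWSs=2 HHWWss=1 HHWwSS=2 HHWwSs=4 HHWwss=2 HHwwSS=1 HHwwSs=2 HHwwss=1 HhWWSS=2 HhWWSs=4 HhWWss=2 HhWwSS=4 HhWwSs=8 HhWwss=4 HhwwSS=2 HhwwSs=4 Hhwwss=2 hhWWSS=1 hhWWSs=2 hhWWss=1 hhWwSS=2 hhWwSs=4 hhWwss=2 hhwwSS=1 hhwwSs=2 hhwwss=1
HHwwSS hits 1/64; gcd=1; 1÷1/64÷1 = 1/64

P(HHwwSS) = 1/64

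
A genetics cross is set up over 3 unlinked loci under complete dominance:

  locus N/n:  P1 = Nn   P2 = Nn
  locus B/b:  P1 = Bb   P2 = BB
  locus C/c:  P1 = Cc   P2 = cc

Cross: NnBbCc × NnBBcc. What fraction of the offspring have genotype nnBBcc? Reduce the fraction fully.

NnBbCc gametes: NBC×1, NBc×1, NbC×1, Nbc×1, nBC×1, nBc×1, nbC×1, nbc×1
NnBBcc gametes: NBc×4, nBc×4
NnBbCc×NnBBcc grid (8·8=64): NNBBCc=4 NNBBcc=4 NNBbCc=4 NNBbcc=4 NnBBCc=8 NnBBcc=8 NnBbCc=8 NnBbcc=8 nnBBCc=4 nnBBcc=4 nnBbCc=4 nnBbcc=4
nnBBcc hits 4/64; gcd=4; 4÷4/64÷4 = 1/16

P(nnBBcc) = 1/16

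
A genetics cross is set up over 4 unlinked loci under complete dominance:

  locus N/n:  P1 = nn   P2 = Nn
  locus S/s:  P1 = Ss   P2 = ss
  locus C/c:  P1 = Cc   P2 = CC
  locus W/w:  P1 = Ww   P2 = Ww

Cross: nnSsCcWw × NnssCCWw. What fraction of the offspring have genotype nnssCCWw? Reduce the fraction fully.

P(nnssCCWw) = 1/16

nnSsCcWw gametes: nSCW×2, nSCw×2, nScW×2, nScw×2, nsCW×2, nsCw×2, nscW×2, nscw×2
NnssCCWw gametes: NsCW×4, NsCw×4, nsCW×4, nsCw×4
nnSsCcWw×NnssCCWw grid (16·16=256): NnSsCCWW=8 NnSsCCWw=16 NnSsCCww=8 NnSsCcWW=8 NnSsCcWw=16 NnSsCcww=8 NnssCCWW=8 NnssCCWw=16 NnssCCww=8 NnssCcWW=8 NnssCcWw=16 NnssCcww=8 nnSsCCWW=8 nnSsCCWw=16 nnSsCCww=8 nnSsCcWW=8 nnSsCcWw=16 nnSsCcww=8 nnssCCWW=8 nnssCCWw=16 nnssCCww=8 nnssCcWW=8 nnssCcWw=16 nnssCcww=8
nnssCCWw hits 16/256; gcd=16; 16÷16/256÷16 = 1/16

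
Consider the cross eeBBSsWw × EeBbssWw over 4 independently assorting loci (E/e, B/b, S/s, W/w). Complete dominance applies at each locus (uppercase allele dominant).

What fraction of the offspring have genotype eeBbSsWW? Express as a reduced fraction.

P(eeBbSsWW) = 1/32

eeBBSsWw gametes: eBSW×4, eBSw×4, eBsW×4, eBsw×4
EeBbssWw gametes: EBsW×2, EBsw×2, EbsW×2, Ebsw×2, eBsW×2, eBsw×2, ebsW×2, ebsw×2
eeBBSsWw×EeBbssWw grid (16·16=256): EeBBSsWW=8 EeBBSsWw=16 EeBBSsww=8 EeBBssWW=8 EeBBssWw=16 EeBBssww=8 EeBbSsWW=8 EeBbSsWw=16 EeBbSsww=8 EeBbssWW=8 EeBbssWw=16 EeBbssww=8 eeBBSsWW=8 eeBBSsWw=16 eeBBSsww=8 eeBBssWW=8 eeBBssWw=16 eeBBssww=8 eeBbSsWW=8 eeBbSsWw=16 eeBbSsww=8 eeBbssWW=8 eeBbssWw=16 eeBbssww=8
eeBbSsWW hits 8/256; gcd=8; 8÷8/256÷8 = 1/32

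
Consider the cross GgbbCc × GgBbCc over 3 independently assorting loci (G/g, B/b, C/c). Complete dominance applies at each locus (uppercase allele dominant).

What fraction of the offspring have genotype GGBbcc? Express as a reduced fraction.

GgbbCc gametes: GbC×2, Gbc×2, gbC×2, gbc×2
GgBbCc gametes: GBC×1, GBc×1, GbC×1, Gbc×1, gBC×1, gBc×1, gbC×1, gbc×1
GgbbCc×GgBbCc grid (8·8=64): GGBbCC=2 GGBbCc=4 GGBbcc=2 GGbbCC=2 GGbbCc=4 GGbbcc=2 GgBbCC=4 GgBbCc=8 GgBbcc=4 GgbbCC=4 GgbbCc=8 Ggbbcc=4 ggBbCC=2 ggBbCc=4 ggBbcc=2 ggbbCC=2 ggbbCc=4 ggbbcc=2
GGBbcc hits 2/64; gcd=2; 2÷2/64÷2 = 1/32

P(GGBbcc) = 1/32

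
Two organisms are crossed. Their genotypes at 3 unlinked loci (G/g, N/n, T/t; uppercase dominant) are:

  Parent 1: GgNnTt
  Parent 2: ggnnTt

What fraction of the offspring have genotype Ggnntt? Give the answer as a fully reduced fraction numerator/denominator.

GgNnTt gametes: GNT×1, GNt×1, GnT×1, Gnt×1, gNT×1, gNt×1, gnT×1, gnt×1
ggnnTt gametes: gnT×4, gnt×4
GgNnTt×ggnnTt grid (8·8=64): GgNnTT=4 GgNnTt=8 GgNntt=4 GgnnTT=4 GgnnTt=8 Ggnntt=4 ggNnTT=4 ggNnTt=8 ggNntt=4 ggnnTT=4 ggnnTt=8 ggnntt=4
Ggnntt hits 4/64; gcd=4; 4÷4/64÷4 = 1/16

P(Ggnntt) = 1/16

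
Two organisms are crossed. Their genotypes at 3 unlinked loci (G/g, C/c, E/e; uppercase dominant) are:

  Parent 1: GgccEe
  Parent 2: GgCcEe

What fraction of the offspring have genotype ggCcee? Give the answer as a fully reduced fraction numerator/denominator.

P(ggCcee) = 1/32

GgccEe gametes: GcE×2, Gce×2, gcE×2, gce×2
GgCcEe gametes: GCE×1, GCe×1, GcE×1, Gce×1, gCE×1, gCe×1, gcE×1, gce×1
GgccEe×GgCcEe grid (8·8=64): GGCcEE=2 GGCcEe=4 GGCcee=2 GGccEE=2 GGccEe=4 GGccee=2 GgCcEE=4 GgCcEe=8 GgCcee=4 GgccEE=4 GgccEe=8 Ggccee=4 ggCcEE=2 ggCcEe=4 ggCcee=2 ggccEE=2 ggccEe=4 ggccee=2
ggCcee hits 2/64; gcd=2; 2÷2/64÷2 = 1/32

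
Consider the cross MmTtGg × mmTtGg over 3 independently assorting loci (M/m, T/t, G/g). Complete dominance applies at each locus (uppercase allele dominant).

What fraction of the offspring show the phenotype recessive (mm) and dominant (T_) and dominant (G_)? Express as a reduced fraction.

MmTtGg gametes: MTG×1, MTg×1, MtG×1, Mtg×1, mTG×1, mTg×1, mtG×1, mtg×1
mmTtGg gametes: mTG×2, mTg×2, mtG×2, mtg×2
MmTtGg×mmTtGg grid (8·8=64): MmTTGG=2 MmTTGg=4 MmTTgg=2 MmTtGG=4 MmTtGg=8 MmTtgg=4 MmttGG=2 MmttGg=4 Mmttgg=2 mmTTGG=2 mmTTGg=4 mmTTgg=2 mmTtGG=4 mmTtGg=8 mmTtgg=4 mmttGG=2 mmttGg=4 mmttgg=2
mm T_ G_ hits 18/64; gcd=2; 18÷2/64÷2 = 9/32

P(mm T_ G_) = 9/32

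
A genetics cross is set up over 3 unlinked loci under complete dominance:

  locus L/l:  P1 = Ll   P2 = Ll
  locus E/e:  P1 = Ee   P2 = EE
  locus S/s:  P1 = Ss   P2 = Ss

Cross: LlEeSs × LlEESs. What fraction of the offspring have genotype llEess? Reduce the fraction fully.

P(llEess) = 1/32

LlEeSs gametes: LES×1, LEs×1, LeS×1, Les×1, lES×1, lEs×1, leS×1, les×1
LlEESs gametes: LES×2, LEs×2, lES×2, lEs×2
LlEeSs×LlEESs grid (8·8=64): LLEESS=2 LLEESs=4 LLEEss=2 LLEeSS=2 LLEeSs=4 LLEess=2 LlEESS=4 LlEESs=8 LlEEss=4 LlEeSS=4 LlEeSs=8 LlEess=4 llEESS=2 llEESs=4 llEEss=2 llEeSS=2 llEeSs=4 llEess=2
llEess hits 2/64; gcd=2; 2÷2/64÷2 = 1/32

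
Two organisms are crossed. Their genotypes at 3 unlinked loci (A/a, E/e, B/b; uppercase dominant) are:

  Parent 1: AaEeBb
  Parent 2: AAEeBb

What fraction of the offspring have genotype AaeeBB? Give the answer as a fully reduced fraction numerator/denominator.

P(AaeeBB) = 1/32

AaEeBb gametes: AEB×1, AEb×1, AeB×1, Aeb×1, aEB×1, aEb×1, aeB×1, aeb×1
AAEeBb gametes: AEB×2, AEb×2, AeB×2, Aeb×2
AaEeBb×AAEeBb grid (8·8=64): AAEEBB=2 AAEEBb=4 AAEEbb=2 AAEeBB=4 AAEeBb=8 AAEebb=4 AAeeBB=2 AAeeBb=4 AAeebb=2 AaEEBB=2 AaEEBb=4 AaEEbb=2 AaEeBB=4 AaEeBb=8 AaEebb=4 AaeeBB=2 AaeeBb=4 Aaeebb=2
AaeeBB hits 2/64; gcd=2; 2÷2/64÷2 = 1/32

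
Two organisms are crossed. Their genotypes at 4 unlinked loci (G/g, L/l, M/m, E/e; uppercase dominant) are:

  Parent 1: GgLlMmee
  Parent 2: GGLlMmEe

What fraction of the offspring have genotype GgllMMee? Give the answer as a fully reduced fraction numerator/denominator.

GgLlMmee gametes: GLMe×2, GLme×2, GlMe×2, Glme×2, gLMe×2, gLme×2, glMe×2, glme×2
GGLlMmEe gametes: GLME×2, GLMe×2, GLmE×2, GLme×2, GlME×2, GlMe×2, GlmE×2, Glme×2
GgLlMmee×GGLlMmEe grid (16·16=256): GGLLMMEe=4 GGLLMMee=4 GGLLMmEe=8 GGLLMmee=8 GGLLmmEe=4 GGLLmmee=4 GGLlMMEe=8 GGLlMMee=8 GGLlMmEe=16 GGLlMmee=16 GGLlmmEe=8 GGLlmmee=8 GGllMMEe=4 GGllMMee=4 GGllMmEe=8 GGllMmee=8 GGllmmEe=4 GGllmmee=4 GgLLMMEe=4 GgLLMMee=4 GgLLMmEe=8 GgLLMmee=8 GgLLmmEe=4 GgLLmmee=4 GgLlMMEe=8 GgLlMMee=8 GgLlMmEe=16 GgLlMmee=16 GgLlmmEe=8 GgLlmmee=8 GgllMMEe=4 GgllMMee=4 GgllMmEe=8 GgllMmee=8 GgllmmEe=4 Ggllmmee=4
GgllMMee hits 4/256; gcd=4; 4÷4/256÷4 = 1/64

P(GgllMMee) = 1/64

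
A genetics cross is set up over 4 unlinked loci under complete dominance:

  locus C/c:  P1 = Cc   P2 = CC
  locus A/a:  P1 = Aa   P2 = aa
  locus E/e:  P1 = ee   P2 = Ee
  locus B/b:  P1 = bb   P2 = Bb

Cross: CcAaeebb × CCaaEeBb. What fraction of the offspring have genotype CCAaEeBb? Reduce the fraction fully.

P(CCAaEeBb) = 1/16

CcAaeebb gametes: CAeb×4, Caeb×4, cAeb×4, caeb×4
CCaaEeBb gametes: CaEB×4, CaEb×4, CaeB×4, Caeb×4
CcAaeebb×CCaaEeBb grid (16·16=256): CCAaEeBb=16 CCAaEebb=16 CCAaeeBb=16 CCAaeebb=16 CCaaEeBb=16 CCaaEebb=16 CCaaeeBb=16 CCaaeebb=16 CcAaEeBb=16 CcAaEebb=16 CcAaeeBb=16 CcAaeebb=16 CcaaEeBb=16 CcaaEebb=16 CcaaeeBb=16 Ccaaeebb=16
CCAaEeBb hits 16/256; gcd=16; 16÷16/256÷16 = 1/16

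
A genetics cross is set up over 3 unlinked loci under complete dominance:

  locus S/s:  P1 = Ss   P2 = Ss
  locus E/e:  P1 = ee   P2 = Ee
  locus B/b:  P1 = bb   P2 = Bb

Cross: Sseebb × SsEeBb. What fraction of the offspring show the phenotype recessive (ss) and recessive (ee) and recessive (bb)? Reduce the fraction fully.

P(ss ee bb) = 1/16

Sseebb gametes: Seb×4, seb×4
SsEeBb gametes: SEB×1, SEb×1, SeB×1, Seb×1, sEB×1, sEb×1, seB×1, seb×1
Sseebb×SsEeBb grid (8·8=64): SSEeBb=4 SSEebb=4 SSeeBb=4 SSeebb=4 SsEeBb=8 SsEebb=8 SseeBb=8 Sseebb=8 ssEeBb=4 ssEebb=4 sseeBb=4 sseebb=4
ss ee bb hits 4/64; gcd=4; 4÷4/64÷4 = 1/16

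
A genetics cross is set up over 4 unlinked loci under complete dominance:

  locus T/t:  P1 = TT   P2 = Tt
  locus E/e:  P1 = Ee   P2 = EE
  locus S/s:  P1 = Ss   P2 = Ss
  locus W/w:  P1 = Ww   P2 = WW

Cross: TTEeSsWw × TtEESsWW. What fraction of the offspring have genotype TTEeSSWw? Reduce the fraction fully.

TTEeSsWw gametes: TESW×2, TESw×2, TEsW×2, TEsw×2, TeSW×2, TeSw×2, TesW×2, Tesw×2
TtEESsWW gametes: TESW×4, TEsW×4, tESW×4, tEsW×4
TTEeSsWw×TtEESsWW grid (16·16=256): TTEESSWW=8 TTEESSWw=8 TTEESsWW=16 TTEESsWw=16 TTEEssWW=8 TTEEssWw=8 TTEeSSWW=8 TTEeSSWw=8 TTEeSsWW=16 TTEeSsWw=16 TTEessWW=8 TTEessWw=8 TtEESSWW=8 TtEESSWw=8 TtEESsWW=16 TtEESsWw=16 TtEEssWW=8 TtEEssWw=8 TtEeSSWW=8 TtEeSSWw=8 TtEeSsWW=16 TtEeSsWw=16 TtEessWW=8 TtEessWw=8
TTEeSSWw hits 8/256; gcd=8; 8÷8/256÷8 = 1/32

P(TTEeSSWw) = 1/32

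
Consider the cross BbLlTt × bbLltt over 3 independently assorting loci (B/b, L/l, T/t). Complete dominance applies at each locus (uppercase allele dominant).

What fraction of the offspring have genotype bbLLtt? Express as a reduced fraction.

P(bbLLtt) = 1/16

BbLlTt gametes: BLT×1, BLt×1, BlT×1, Blt×1, bLT×1, bLt×1, blT×1, blt×1
bbLltt gametes: bLt×4, blt×4
BbLlTt×bbLltt grid (8·8=64): BbLLTt=4 BbLLtt=4 BbLlTt=8 BbLltt=8 BbllTt=4 Bblltt=4 bbLLTt=4 bbLLtt=4 bbLlTt=8 bbLltt=8 bbllTt=4 bblltt=4
bbLLtt hits 4/64; gcd=4; 4÷4/64÷4 = 1/16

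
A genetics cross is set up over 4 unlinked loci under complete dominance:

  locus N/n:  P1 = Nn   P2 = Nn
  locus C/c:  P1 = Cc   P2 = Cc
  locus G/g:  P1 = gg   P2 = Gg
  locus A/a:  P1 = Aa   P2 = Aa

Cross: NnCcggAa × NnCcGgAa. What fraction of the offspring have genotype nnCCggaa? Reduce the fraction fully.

NnCcggAa gametes: NCgA×2, NCga×2, NcgA×2, Ncga×2, nCgA×2, nCga×2, ncgA×2, ncga×2
NnCcGgAa gametes: NCGA×1, NCGa×1, NCgA×1, NCga×1, NcGA×1, NcGa×1, NcgA×1, Ncga×1, nCGA×1, nCGa×1, nCgA×1, nCga×1, ncGA×1, ncGa×1, ncgA×1, ncga×1
NnCcggAa×NnCcGgAa grid (16·16=256): NNCCGgAA=2 NNCCGgAa=4 NNCCGgaa=2 NNCCggAA=2 NNCCggAa=4 NNCCggaa=2 NNCcGgAA=4 NNCcGgAa=8 NNCcGgaa=4 NNCcggAA=4 NNCcggAa=8 NNCcggaa=4 NNccGgAA=2 NNccGgAa=4 NNccGgaa=2 NNccggAA=2 NNccggAa=4 NNccggaa=2 NnCCGgAA=4 NnCCGgAa=8 NnCCGgaa=4 NnCCggAA=4 NnCCggAa=8 NnCCggaa=4 NnCcGgAA=8 NnCcGgAa=16 NnCcGgaa=8 NnCcggAA=8 NnCcggAa=16 NnCcggaa=8 NnccGgAA=4 NnccGgAa=8 NnccGgaa=4 NnccggAA=4 NnccggAa=8 Nnccggaa=4 nnCCGgAA=2 nnCCGgAa=4 nnCCGgaa=2 nnCCggAA=2 nnCCggAa=4 nnCCggaa=2 nnCcGgAA=4 nnCcGgAa=8 nnCcGgaa=4 nnCcggAA=4 nnCcggAa=8 nnCcggaa=4 nnccGgAA=2 nnccGgAa=4 nnccGgaa=2 nnccggAA=2 nnccggAa=4 nnccggaa=2
nnCCggaa hits 2/256; gcd=2; 2÷2/256÷2 = 1/128

P(nnCCggaa) = 1/128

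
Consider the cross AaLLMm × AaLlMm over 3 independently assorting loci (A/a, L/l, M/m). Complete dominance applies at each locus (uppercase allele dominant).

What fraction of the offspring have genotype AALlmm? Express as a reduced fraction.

P(AALlmm) = 1/32

AaLLMm gametes: ALM×2, ALm×2, aLM×2, aLm×2
AaLlMm gametes: ALM×1, ALm×1, AlM×1, Alm×1, aLM×1, aLm×1, alM×1, alm×1
AaLLMm×AaLlMm grid (8·8=64): AALLMM=2 AALLMm=4 AALLmm=2 AALlMM=2 AALlMm=4 AALlmm=2 AaLLMM=4 AaLLMm=8 AaLLmm=4 AaLlMM=4 AaLlMm=8 AaLlmm=4 aaLLMM=2 aaLLMm=4 aaLLmm=2 aaLlMM=2 aaLlMm=4 aaLlmm=2
AALlmm hits 2/64; gcd=2; 2÷2/64÷2 = 1/32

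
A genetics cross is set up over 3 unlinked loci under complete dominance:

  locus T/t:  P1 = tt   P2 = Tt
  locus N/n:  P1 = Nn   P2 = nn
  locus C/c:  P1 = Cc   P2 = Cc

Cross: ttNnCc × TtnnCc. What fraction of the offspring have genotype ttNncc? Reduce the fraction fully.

ttNnCc gametes: tNC×2, tNc×2, tnC×2, tnc×2
TtnnCc gametes: TnC×2, Tnc×2, tnC×2, tnc×2
ttNnCc×TtnnCc grid (8·8=64): TtNnCC=4 TtNnCc=8 TtNncc=4 TtnnCC=4 TtnnCc=8 Ttnncc=4 ttNnCC=4 ttNnCc=8 ttNncc=4 ttnnCC=4 ttnnCc=8 ttnncc=4
ttNncc hits 4/64; gcd=4; 4÷4/64÷4 = 1/16

P(ttNncc) = 1/16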